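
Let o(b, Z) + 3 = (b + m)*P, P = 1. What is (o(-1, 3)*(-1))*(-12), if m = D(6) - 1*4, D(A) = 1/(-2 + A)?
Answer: -93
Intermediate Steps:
m = -15/4 (m = 1/(-2 + 6) - 1*4 = 1/4 - 4 = ¼ - 4 = -15/4 ≈ -3.7500)
o(b, Z) = -27/4 + b (o(b, Z) = -3 + (b - 15/4)*1 = -3 + (-15/4 + b)*1 = -3 + (-15/4 + b) = -27/4 + b)
(o(-1, 3)*(-1))*(-12) = ((-27/4 - 1)*(-1))*(-12) = -31/4*(-1)*(-12) = (31/4)*(-12) = -93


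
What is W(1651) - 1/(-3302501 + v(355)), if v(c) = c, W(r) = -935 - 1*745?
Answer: -5547605279/3302146 ≈ -1680.0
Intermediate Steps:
W(r) = -1680 (W(r) = -935 - 745 = -1680)
W(1651) - 1/(-3302501 + v(355)) = -1680 - 1/(-3302501 + 355) = -1680 - 1/(-3302146) = -1680 - 1*(-1/3302146) = -1680 + 1/3302146 = -5547605279/3302146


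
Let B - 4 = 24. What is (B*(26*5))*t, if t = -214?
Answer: -778960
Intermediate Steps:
B = 28 (B = 4 + 24 = 28)
(B*(26*5))*t = (28*(26*5))*(-214) = (28*130)*(-214) = 3640*(-214) = -778960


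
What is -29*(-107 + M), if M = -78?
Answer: 5365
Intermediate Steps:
-29*(-107 + M) = -29*(-107 - 78) = -29*(-185) = 5365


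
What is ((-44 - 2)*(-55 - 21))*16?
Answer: 55936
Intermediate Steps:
((-44 - 2)*(-55 - 21))*16 = -46*(-76)*16 = 3496*16 = 55936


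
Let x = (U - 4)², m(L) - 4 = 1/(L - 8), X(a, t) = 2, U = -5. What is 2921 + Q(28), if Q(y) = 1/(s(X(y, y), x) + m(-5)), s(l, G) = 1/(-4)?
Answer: 557963/191 ≈ 2921.3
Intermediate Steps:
m(L) = 4 + 1/(-8 + L) (m(L) = 4 + 1/(L - 8) = 4 + 1/(-8 + L))
x = 81 (x = (-5 - 4)² = (-9)² = 81)
s(l, G) = -¼
Q(y) = 52/191 (Q(y) = 1/(-¼ + (-31 + 4*(-5))/(-8 - 5)) = 1/(-¼ + (-31 - 20)/(-13)) = 1/(-¼ - 1/13*(-51)) = 1/(-¼ + 51/13) = 1/(191/52) = 52/191)
2921 + Q(28) = 2921 + 52/191 = 557963/191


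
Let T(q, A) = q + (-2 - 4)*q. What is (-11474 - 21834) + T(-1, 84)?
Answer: -33303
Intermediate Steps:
T(q, A) = -5*q (T(q, A) = q - 6*q = -5*q)
(-11474 - 21834) + T(-1, 84) = (-11474 - 21834) - 5*(-1) = -33308 + 5 = -33303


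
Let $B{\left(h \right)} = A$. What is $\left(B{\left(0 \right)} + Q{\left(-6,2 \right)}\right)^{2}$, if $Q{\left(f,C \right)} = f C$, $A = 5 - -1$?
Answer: $36$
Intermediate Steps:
$A = 6$ ($A = 5 + 1 = 6$)
$Q{\left(f,C \right)} = C f$
$B{\left(h \right)} = 6$
$\left(B{\left(0 \right)} + Q{\left(-6,2 \right)}\right)^{2} = \left(6 + 2 \left(-6\right)\right)^{2} = \left(6 - 12\right)^{2} = \left(-6\right)^{2} = 36$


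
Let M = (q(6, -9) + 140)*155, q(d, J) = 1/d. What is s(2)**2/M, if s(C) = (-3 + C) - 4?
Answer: 30/26071 ≈ 0.0011507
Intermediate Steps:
s(C) = -7 + C
M = 130355/6 (M = (1/6 + 140)*155 = (841/6)*155 = 130355/6 ≈ 21726.)
s(2)**2/M = (-7 + 2)**2/(130355/6) = (-5)**2*(6/130355) = 25*(6/130355) = 30/26071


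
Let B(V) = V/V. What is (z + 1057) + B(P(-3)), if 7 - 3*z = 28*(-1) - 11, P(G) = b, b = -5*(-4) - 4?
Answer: 3220/3 ≈ 1073.3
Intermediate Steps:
b = 16 (b = 20 - 4 = 16)
P(G) = 16
B(V) = 1
z = 46/3 (z = 7/3 - (28*(-1) - 11)/3 = 7/3 - (-28 - 11)/3 = 7/3 - 1/3*(-39) = 7/3 + 13 = 46/3 ≈ 15.333)
(z + 1057) + B(P(-3)) = (46/3 + 1057) + 1 = 3217/3 + 1 = 3220/3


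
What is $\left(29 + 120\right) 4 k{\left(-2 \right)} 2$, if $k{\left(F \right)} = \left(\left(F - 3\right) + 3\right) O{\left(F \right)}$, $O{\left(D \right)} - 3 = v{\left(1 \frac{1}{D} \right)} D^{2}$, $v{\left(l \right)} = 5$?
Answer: $-54832$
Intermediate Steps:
$O{\left(D \right)} = 3 + 5 D^{2}$
$k{\left(F \right)} = F \left(3 + 5 F^{2}\right)$ ($k{\left(F \right)} = \left(\left(F - 3\right) + 3\right) \left(3 + 5 F^{2}\right) = \left(\left(-3 + F\right) + 3\right) \left(3 + 5 F^{2}\right) = F \left(3 + 5 F^{2}\right)$)
$\left(29 + 120\right) 4 k{\left(-2 \right)} 2 = \left(29 + 120\right) 4 \left(- 2 \left(3 + 5 \left(-2\right)^{2}\right)\right) 2 = 149 \cdot 4 \left(- 2 \left(3 + 5 \cdot 4\right)\right) 2 = 149 \cdot 4 \left(- 2 \left(3 + 20\right)\right) 2 = 149 \cdot 4 \left(\left(-2\right) 23\right) 2 = 149 \cdot 4 \left(-46\right) 2 = 149 \left(\left(-184\right) 2\right) = 149 \left(-368\right) = -54832$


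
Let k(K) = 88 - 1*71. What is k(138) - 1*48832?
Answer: -48815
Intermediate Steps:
k(K) = 17 (k(K) = 88 - 71 = 17)
k(138) - 1*48832 = 17 - 1*48832 = 17 - 48832 = -48815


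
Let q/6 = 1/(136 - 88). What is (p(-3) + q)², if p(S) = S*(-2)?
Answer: 2401/64 ≈ 37.516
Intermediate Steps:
p(S) = -2*S
q = ⅛ (q = 6/(136 - 88) = 6/48 = 6*(1/48) = ⅛ ≈ 0.12500)
(p(-3) + q)² = (-2*(-3) + ⅛)² = (6 + ⅛)² = (49/8)² = 2401/64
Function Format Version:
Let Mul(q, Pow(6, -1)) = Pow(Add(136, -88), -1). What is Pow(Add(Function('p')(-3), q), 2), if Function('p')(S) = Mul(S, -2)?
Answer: Rational(2401, 64) ≈ 37.516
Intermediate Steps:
Function('p')(S) = Mul(-2, S)
q = Rational(1, 8) (q = Mul(6, Pow(Add(136, -88), -1)) = Mul(6, Pow(48, -1)) = Mul(6, Rational(1, 48)) = Rational(1, 8) ≈ 0.12500)
Pow(Add(Function('p')(-3), q), 2) = Pow(Add(Mul(-2, -3), Rational(1, 8)), 2) = Pow(Add(6, Rational(1, 8)), 2) = Pow(Rational(49, 8), 2) = Rational(2401, 64)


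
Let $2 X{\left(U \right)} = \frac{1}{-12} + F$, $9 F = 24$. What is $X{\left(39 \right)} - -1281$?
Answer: $\frac{30775}{24} \approx 1282.3$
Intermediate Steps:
$F = \frac{8}{3}$ ($F = \frac{1}{9} \cdot 24 = \frac{8}{3} \approx 2.6667$)
$X{\left(U \right)} = \frac{31}{24}$ ($X{\left(U \right)} = \frac{\frac{1}{-12} + \frac{8}{3}}{2} = \frac{- \frac{1}{12} + \frac{8}{3}}{2} = \frac{1}{2} \cdot \frac{31}{12} = \frac{31}{24}$)
$X{\left(39 \right)} - -1281 = \frac{31}{24} - -1281 = \frac{31}{24} + 1281 = \frac{30775}{24}$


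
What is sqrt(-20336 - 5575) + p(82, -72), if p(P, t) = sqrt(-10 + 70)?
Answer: 2*sqrt(15) + 3*I*sqrt(2879) ≈ 7.746 + 160.97*I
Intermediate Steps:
p(P, t) = 2*sqrt(15) (p(P, t) = sqrt(60) = 2*sqrt(15))
sqrt(-20336 - 5575) + p(82, -72) = sqrt(-20336 - 5575) + 2*sqrt(15) = sqrt(-25911) + 2*sqrt(15) = 3*I*sqrt(2879) + 2*sqrt(15) = 2*sqrt(15) + 3*I*sqrt(2879)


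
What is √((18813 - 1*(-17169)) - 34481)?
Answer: √1501 ≈ 38.743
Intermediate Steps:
√((18813 - 1*(-17169)) - 34481) = √((18813 + 17169) - 34481) = √(35982 - 34481) = √1501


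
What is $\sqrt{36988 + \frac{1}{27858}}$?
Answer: $\frac{\sqrt{28705209277890}}{27858} \approx 192.32$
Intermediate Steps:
$\sqrt{36988 + \frac{1}{27858}} = \sqrt{\frac{1030411705}{27858}} = \frac{\sqrt{28705209277890}}{27858}$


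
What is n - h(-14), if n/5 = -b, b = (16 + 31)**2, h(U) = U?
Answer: -11031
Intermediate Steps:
b = 2209 (b = 47**2 = 2209)
n = -11045 (n = 5*(-1*2209) = 5*(-2209) = -11045)
n - h(-14) = -11045 - 1*(-14) = -11045 + 14 = -11031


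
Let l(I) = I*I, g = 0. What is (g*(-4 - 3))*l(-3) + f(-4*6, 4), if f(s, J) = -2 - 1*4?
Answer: -6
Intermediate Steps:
f(s, J) = -6 (f(s, J) = -2 - 4 = -6)
l(I) = I**2
(g*(-4 - 3))*l(-3) + f(-4*6, 4) = (0*(-4 - 3))*(-3)**2 - 6 = (0*(-7))*9 - 6 = 0*9 - 6 = 0 - 6 = -6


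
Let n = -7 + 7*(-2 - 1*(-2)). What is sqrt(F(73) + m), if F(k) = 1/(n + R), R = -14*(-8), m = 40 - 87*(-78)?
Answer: sqrt(75256755)/105 ≈ 82.620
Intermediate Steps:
m = 6826 (m = 40 + 6786 = 6826)
n = -7 (n = -7 + 7*(-2 + 2) = -7 + 7*0 = -7 + 0 = -7)
R = 112
F(k) = 1/105 (F(k) = 1/(-7 + 112) = 1/105)
sqrt(F(73) + m) = sqrt(1/105 + 6826) = sqrt(716731/105) = sqrt(75256755)/105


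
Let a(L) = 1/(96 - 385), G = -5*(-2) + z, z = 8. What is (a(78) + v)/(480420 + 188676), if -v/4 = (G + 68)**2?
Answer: -8549777/193368744 ≈ -0.044215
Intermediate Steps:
G = 18 (G = -5*(-2) + 8 = 10 + 8 = 18)
a(L) = -1/289 (a(L) = 1/(-289) = -1/289)
v = -29584 (v = -4*(18 + 68)**2 = -4*86**2 = -4*7396 = -29584)
(a(78) + v)/(480420 + 188676) = (-1/289 - 29584)/(480420 + 188676) = -8549777/289/669096 = -8549777/289*1/669096 = -8549777/193368744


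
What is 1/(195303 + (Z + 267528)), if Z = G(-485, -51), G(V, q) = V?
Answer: 1/462346 ≈ 2.1629e-6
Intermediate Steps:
Z = -485
1/(195303 + (Z + 267528)) = 1/(195303 + (-485 + 267528)) = 1/(195303 + 267043) = 1/462346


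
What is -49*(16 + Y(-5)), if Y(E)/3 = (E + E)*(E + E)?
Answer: -15484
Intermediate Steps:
Y(E) = 12*E² (Y(E) = 3*((E + E)*(E + E)) = 3*((2*E)*(2*E)) = 3*(4*E²) = 12*E²)
-49*(16 + Y(-5)) = -49*(16 + 12*(-5)²) = -49*(16 + 12*25) = -49*(16 + 300) = -49*316 = -15484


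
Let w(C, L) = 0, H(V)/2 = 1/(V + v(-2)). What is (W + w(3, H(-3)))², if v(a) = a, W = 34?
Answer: 1156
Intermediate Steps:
H(V) = 2/(-2 + V) (H(V) = 2/(V - 2) = 2/(-2 + V))
(W + w(3, H(-3)))² = (34 + 0)² = 34² = 1156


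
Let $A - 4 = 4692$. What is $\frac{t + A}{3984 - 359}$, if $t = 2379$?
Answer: $\frac{283}{145} \approx 1.9517$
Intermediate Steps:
$A = 4696$ ($A = 4 + 4692 = 4696$)
$\frac{t + A}{3984 - 359} = \frac{2379 + 4696}{3984 - 359} = \frac{7075}{3625} = 7075 \cdot \frac{1}{3625} = \frac{283}{145}$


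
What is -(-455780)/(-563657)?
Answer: -455780/563657 ≈ -0.80861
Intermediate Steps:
-(-455780)/(-563657) = -(-455780)*(-1)/563657 = -1*455780/563657 = -455780/563657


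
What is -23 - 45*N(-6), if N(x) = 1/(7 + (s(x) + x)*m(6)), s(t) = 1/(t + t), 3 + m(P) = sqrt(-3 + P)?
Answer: -317921/12637 - 6570*sqrt(3)/12637 ≈ -26.058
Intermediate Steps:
m(P) = -3 + sqrt(-3 + P)
s(t) = 1/(2*t)
N(x) = 1/(7 + (-3 + sqrt(3))*(x + 1/(2*x))) (N(x) = 1/(7 + (1/(2*x) + x)*(-3 + sqrt(-3 + 6))) = 1/(7 + (x + 1/(2*x))*(-3 + sqrt(3))) = 1/(7 + (-3 + sqrt(3))*(x + 1/(2*x))))
-23 - 45*N(-6) = -23 - (-90)*(-6)/(3 - sqrt(3) + 2*(-6)*(-7 - 6*(3 - sqrt(3)))) = -23 - (-90)*(-6)/(3 - sqrt(3) + 2*(-6)*(-7 + (-18 + 6*sqrt(3)))) = -23 - (-90)*(-6)/(3 - sqrt(3) + 2*(-6)*(-25 + 6*sqrt(3))) = -23 - (-90)*(-6)/(3 - sqrt(3) + (300 - 72*sqrt(3))) = -23 - (-90)*(-6)/(303 - 73*sqrt(3)) = -23 - 540/(303 - 73*sqrt(3))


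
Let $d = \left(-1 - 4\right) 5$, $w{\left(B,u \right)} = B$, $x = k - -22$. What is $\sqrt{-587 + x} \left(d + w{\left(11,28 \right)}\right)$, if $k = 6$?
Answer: $- 14 i \sqrt{559} \approx - 331.0 i$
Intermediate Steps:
$x = 28$ ($x = 6 - -22 = 6 + 22 = 28$)
$d = -25$ ($d = \left(-5\right) 5 = -25$)
$\sqrt{-587 + x} \left(d + w{\left(11,28 \right)}\right) = \sqrt{-587 + 28} \left(-25 + 11\right) = \sqrt{-559} \left(-14\right) = i \sqrt{559} \left(-14\right) = - 14 i \sqrt{559}$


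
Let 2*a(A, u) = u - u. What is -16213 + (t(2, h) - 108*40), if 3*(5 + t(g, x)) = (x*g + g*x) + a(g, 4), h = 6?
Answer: -20530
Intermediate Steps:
a(A, u) = 0 (a(A, u) = (u - u)/2 = (1/2)*0 = 0)
t(g, x) = -5 + 2*g*x/3 (t(g, x) = -5 + ((x*g + g*x) + 0)/3 = -5 + ((g*x + g*x) + 0)/3 = -5 + (2*g*x + 0)/3 = -5 + (2*g*x)/3 = -5 + 2*g*x/3)
-16213 + (t(2, h) - 108*40) = -16213 + ((-5 + (2/3)*2*6) - 108*40) = -16213 + ((-5 + 8) - 4320) = -16213 + (3 - 4320) = -16213 - 4317 = -20530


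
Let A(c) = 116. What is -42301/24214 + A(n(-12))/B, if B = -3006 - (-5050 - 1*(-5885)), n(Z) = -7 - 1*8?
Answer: -165286965/93005974 ≈ -1.7772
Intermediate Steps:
n(Z) = -15 (n(Z) = -7 - 8 = -15)
B = -3841 (B = -3006 - (-5050 + 5885) = -3006 - 1*835 = -3006 - 835 = -3841)
-42301/24214 + A(n(-12))/B = -42301/24214 + 116/(-3841) = -42301*1/24214 + 116*(-1/3841) = -42301/24214 - 116/3841 = -165286965/93005974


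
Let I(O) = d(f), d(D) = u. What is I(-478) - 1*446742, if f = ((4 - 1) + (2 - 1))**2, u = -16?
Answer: -446758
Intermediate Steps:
f = 16 (f = (3 + 1)**2 = 4**2 = 16)
d(D) = -16
I(O) = -16
I(-478) - 1*446742 = -16 - 1*446742 = -16 - 446742 = -446758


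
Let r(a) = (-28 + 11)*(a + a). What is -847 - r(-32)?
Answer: -1935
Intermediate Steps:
r(a) = -34*a
-847 - r(-32) = -847 - (-34)*(-32) = -847 - 1*1088 = -847 - 1088 = -1935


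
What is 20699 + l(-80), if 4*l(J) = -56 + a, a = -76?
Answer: 20666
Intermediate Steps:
l(J) = -33 (l(J) = (-56 - 76)/4 = (1/4)*(-132) = -33)
20699 + l(-80) = 20699 - 33 = 20666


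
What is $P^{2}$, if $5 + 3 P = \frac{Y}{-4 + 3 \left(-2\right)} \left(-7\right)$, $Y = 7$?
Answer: $\frac{1}{900} \approx 0.0011111$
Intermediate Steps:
$P = - \frac{1}{30}$ ($P = - \frac{5}{3} + \frac{\frac{7}{-4 + 3 \left(-2\right)} \left(-7\right)}{3} = - \frac{5}{3} + \frac{\frac{7}{-4 - 6} \left(-7\right)}{3} = - \frac{5}{3} + \frac{\frac{7}{-10} \left(-7\right)}{3} = - \frac{5}{3} + \frac{7 \left(- \frac{1}{10}\right) \left(-7\right)}{3} = - \frac{5}{3} + \frac{\left(- \frac{7}{10}\right) \left(-7\right)}{3} = - \frac{5}{3} + \frac{1}{3} \cdot \frac{49}{10} = - \frac{5}{3} + \frac{49}{30} = - \frac{1}{30} \approx -0.033333$)
$P^{2} = \left(- \frac{1}{30}\right)^{2} = \frac{1}{900}$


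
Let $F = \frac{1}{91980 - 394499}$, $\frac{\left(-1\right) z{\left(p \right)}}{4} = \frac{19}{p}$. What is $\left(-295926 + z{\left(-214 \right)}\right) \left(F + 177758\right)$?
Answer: $- \frac{1702739425012849644}{32369533} \approx -5.2603 \cdot 10^{10}$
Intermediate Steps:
$z{\left(p \right)} = - \frac{76}{p}$ ($z{\left(p \right)} = - 4 \frac{19}{p} = - \frac{76}{p}$)
$F = - \frac{1}{302519}$ ($F = \frac{1}{-302519} = - \frac{1}{302519} \approx -3.3056 \cdot 10^{-6}$)
$\left(-295926 + z{\left(-214 \right)}\right) \left(F + 177758\right) = \left(-295926 - \frac{76}{-214}\right) \left(- \frac{1}{302519} + 177758\right) = \left(-295926 - - \frac{38}{107}\right) \frac{53775172401}{302519} = \left(-295926 + \frac{38}{107}\right) \frac{53775172401}{302519} = \left(- \frac{31664044}{107}\right) \frac{53775172401}{302519} = - \frac{1702739425012849644}{32369533}$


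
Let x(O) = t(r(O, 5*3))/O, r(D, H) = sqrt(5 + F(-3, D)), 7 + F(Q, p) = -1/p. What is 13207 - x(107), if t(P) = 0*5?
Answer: 13207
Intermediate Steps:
F(Q, p) = -7 - 1/p
r(D, H) = sqrt(-2 - 1/D) (r(D, H) = sqrt(5 + (-7 - 1/D)) = sqrt(-2 - 1/D))
t(P) = 0
x(O) = 0 (x(O) = 0/O = 0)
13207 - x(107) = 13207 - 1*0 = 13207 + 0 = 13207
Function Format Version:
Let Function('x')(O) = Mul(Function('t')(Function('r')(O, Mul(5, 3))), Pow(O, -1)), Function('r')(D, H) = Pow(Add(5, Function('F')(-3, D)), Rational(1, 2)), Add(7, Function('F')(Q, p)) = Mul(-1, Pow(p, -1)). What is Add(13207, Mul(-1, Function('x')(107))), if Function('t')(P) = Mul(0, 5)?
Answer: 13207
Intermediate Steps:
Function('F')(Q, p) = Add(-7, Mul(-1, Pow(p, -1)))
Function('r')(D, H) = Pow(Add(-2, Mul(-1, Pow(D, -1))), Rational(1, 2)) (Function('r')(D, H) = Pow(Add(5, Add(-7, Mul(-1, Pow(D, -1)))), Rational(1, 2)) = Pow(Add(-2, Mul(-1, Pow(D, -1))), Rational(1, 2)))
Function('t')(P) = 0
Function('x')(O) = 0 (Function('x')(O) = Mul(0, Pow(O, -1)) = 0)
Add(13207, Mul(-1, Function('x')(107))) = Add(13207, Mul(-1, 0)) = Add(13207, 0) = 13207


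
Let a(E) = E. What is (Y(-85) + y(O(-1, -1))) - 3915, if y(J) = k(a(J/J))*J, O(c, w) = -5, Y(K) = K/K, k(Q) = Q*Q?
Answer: -3919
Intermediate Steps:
k(Q) = Q²
Y(K) = 1
y(J) = J (y(J) = (J/J)²*J = 1²*J = 1*J = J)
(Y(-85) + y(O(-1, -1))) - 3915 = (1 - 5) - 3915 = -4 - 3915 = -3919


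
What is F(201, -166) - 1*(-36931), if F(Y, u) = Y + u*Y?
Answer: 3766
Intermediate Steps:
F(Y, u) = Y + Y*u
F(201, -166) - 1*(-36931) = 201*(1 - 166) - 1*(-36931) = 201*(-165) + 36931 = -33165 + 36931 = 3766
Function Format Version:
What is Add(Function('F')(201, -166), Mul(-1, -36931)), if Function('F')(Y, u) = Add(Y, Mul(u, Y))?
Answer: 3766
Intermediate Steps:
Function('F')(Y, u) = Add(Y, Mul(Y, u))
Add(Function('F')(201, -166), Mul(-1, -36931)) = Add(Mul(201, Add(1, -166)), Mul(-1, -36931)) = Add(Mul(201, -165), 36931) = Add(-33165, 36931) = 3766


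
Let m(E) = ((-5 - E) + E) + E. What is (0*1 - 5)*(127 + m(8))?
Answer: -650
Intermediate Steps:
m(E) = -5 + E
(0*1 - 5)*(127 + m(8)) = (0*1 - 5)*(127 + (-5 + 8)) = (0 - 5)*(127 + 3) = -5*130 = -650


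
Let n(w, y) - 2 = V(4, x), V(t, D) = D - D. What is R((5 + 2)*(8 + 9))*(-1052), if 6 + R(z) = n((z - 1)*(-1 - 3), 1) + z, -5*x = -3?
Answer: -120980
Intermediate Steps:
x = ⅗ (x = -⅕*(-3) = ⅗ ≈ 0.60000)
V(t, D) = 0
n(w, y) = 2 (n(w, y) = 2 + 0 = 2)
R(z) = -4 + z (R(z) = -6 + (2 + z) = -4 + z)
R((5 + 2)*(8 + 9))*(-1052) = (-4 + (5 + 2)*(8 + 9))*(-1052) = (-4 + 7*17)*(-1052) = (-4 + 119)*(-1052) = 115*(-1052) = -120980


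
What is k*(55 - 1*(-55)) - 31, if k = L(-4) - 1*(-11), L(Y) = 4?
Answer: 1619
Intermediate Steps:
k = 15 (k = 4 - 1*(-11) = 4 + 11 = 15)
k*(55 - 1*(-55)) - 31 = 15*(55 - 1*(-55)) - 31 = 15*(55 + 55) - 31 = 15*110 - 31 = 1650 - 31 = 1619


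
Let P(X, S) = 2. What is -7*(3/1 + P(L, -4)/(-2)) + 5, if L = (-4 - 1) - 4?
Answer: -9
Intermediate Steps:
L = -9 (L = -5 - 4 = -9)
-7*(3/1 + P(L, -4)/(-2)) + 5 = -7*(3/1 + 2/(-2)) + 5 = -7*(3*1 + 2*(-½)) + 5 = -7*(3 - 1) + 5 = -7*2 + 5 = -14 + 5 = -9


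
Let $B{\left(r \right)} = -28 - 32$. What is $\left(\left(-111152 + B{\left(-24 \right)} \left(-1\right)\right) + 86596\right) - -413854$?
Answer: $389358$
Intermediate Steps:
$B{\left(r \right)} = -60$ ($B{\left(r \right)} = -28 - 32 = -60$)
$\left(\left(-111152 + B{\left(-24 \right)} \left(-1\right)\right) + 86596\right) - -413854 = \left(\left(-111152 - -60\right) + 86596\right) - -413854 = \left(\left(-111152 + 60\right) + 86596\right) + 413854 = \left(-111092 + 86596\right) + 413854 = -24496 + 413854 = 389358$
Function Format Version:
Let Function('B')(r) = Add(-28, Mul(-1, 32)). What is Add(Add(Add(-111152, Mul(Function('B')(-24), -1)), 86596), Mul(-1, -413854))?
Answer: 389358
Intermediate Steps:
Function('B')(r) = -60 (Function('B')(r) = Add(-28, -32) = -60)
Add(Add(Add(-111152, Mul(Function('B')(-24), -1)), 86596), Mul(-1, -413854)) = Add(Add(Add(-111152, Mul(-60, -1)), 86596), Mul(-1, -413854)) = Add(Add(Add(-111152, 60), 86596), 413854) = Add(Add(-111092, 86596), 413854) = Add(-24496, 413854) = 389358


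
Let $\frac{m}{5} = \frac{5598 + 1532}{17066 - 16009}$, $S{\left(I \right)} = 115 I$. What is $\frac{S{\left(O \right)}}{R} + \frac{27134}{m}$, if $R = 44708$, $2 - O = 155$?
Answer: $\frac{640813350977}{796920100} \approx 804.11$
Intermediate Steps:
$O = -153$ ($O = 2 - 155 = -153$)
$m = \frac{35650}{1057}$ ($m = 5 \frac{5598 + 1532}{17066 - 16009} = 5 \cdot \frac{7130}{1057} = \frac{35650}{1057} \approx 33.728$)
$\frac{S{\left(O \right)}}{R} + \frac{27134}{m} = \frac{115 \left(-153\right)}{44708} + \frac{27134}{\frac{35650}{1057}} = \left(-17595\right) \frac{1}{44708} + 27134 \cdot \frac{1057}{35650} = - \frac{17595}{44708} + \frac{14340319}{17825} = \frac{640813350977}{796920100}$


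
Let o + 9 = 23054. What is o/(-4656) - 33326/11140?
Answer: -102971789/12966960 ≈ -7.9411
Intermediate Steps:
o = 23045 (o = -9 + 23054 = 23045)
o/(-4656) - 33326/11140 = 23045/(-4656) - 33326/11140 = 23045*(-1/4656) - 33326*1/11140 = -23045/4656 - 16663/5570 = -102971789/12966960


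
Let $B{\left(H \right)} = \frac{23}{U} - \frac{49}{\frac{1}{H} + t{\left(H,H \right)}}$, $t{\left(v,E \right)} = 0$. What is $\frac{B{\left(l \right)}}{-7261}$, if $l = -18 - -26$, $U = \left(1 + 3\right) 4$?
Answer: $\frac{6249}{116176} \approx 0.053789$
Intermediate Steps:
$U = 16$ ($U = 4 \cdot 4 = 16$)
$l = 8$ ($l = -18 + 26 = 8$)
$B{\left(H \right)} = \frac{23}{16} - 49 H$ ($B{\left(H \right)} = \frac{23}{16} - \frac{49}{\frac{1}{H} + 0} = 23 \cdot \frac{1}{16} - \frac{49}{\frac{1}{H}} = \frac{23}{16} - 49 H$)
$\frac{B{\left(l \right)}}{-7261} = \frac{\frac{23}{16} - 392}{-7261} = \left(\frac{23}{16} - 392\right) \left(- \frac{1}{7261}\right) = \left(- \frac{6249}{16}\right) \left(- \frac{1}{7261}\right) = \frac{6249}{116176}$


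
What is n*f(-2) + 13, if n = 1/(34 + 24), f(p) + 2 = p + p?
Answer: 374/29 ≈ 12.897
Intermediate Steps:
f(p) = -2 + 2*p (f(p) = -2 + (p + p) = -2 + 2*p)
n = 1/58 ≈ 0.017241
n*f(-2) + 13 = (-2 + 2*(-2))/58 + 13 = (-2 - 4)/58 + 13 = (1/58)*(-6) + 13 = -3/29 + 13 = 374/29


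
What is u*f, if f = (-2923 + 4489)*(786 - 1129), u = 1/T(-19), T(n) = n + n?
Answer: 268569/19 ≈ 14135.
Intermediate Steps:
T(n) = 2*n
u = -1/38 (u = 1/(2*(-19)) = 1/(-38) = -1/38 ≈ -0.026316)
f = -537138 (f = 1566*(-343) = -537138)
u*f = -1/38*(-537138) = 268569/19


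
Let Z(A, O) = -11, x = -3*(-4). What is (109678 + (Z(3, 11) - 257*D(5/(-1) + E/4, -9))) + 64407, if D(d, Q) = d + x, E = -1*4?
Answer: 172532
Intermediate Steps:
x = 12
E = -4
D(d, Q) = 12 + d (D(d, Q) = d + 12 = 12 + d)
(109678 + (Z(3, 11) - 257*D(5/(-1) + E/4, -9))) + 64407 = (109678 + (-11 - 257*(12 + (5/(-1) - 4/4)))) + 64407 = (109678 + (-11 - 257*(12 + (5*(-1) - 4*1/4)))) + 64407 = (109678 + (-11 - 257*(12 + (-5 - 1)))) + 64407 = (109678 + (-11 - 257*(12 - 6))) + 64407 = (109678 + (-11 - 257*6)) + 64407 = (109678 + (-11 - 1542)) + 64407 = (109678 - 1553) + 64407 = 108125 + 64407 = 172532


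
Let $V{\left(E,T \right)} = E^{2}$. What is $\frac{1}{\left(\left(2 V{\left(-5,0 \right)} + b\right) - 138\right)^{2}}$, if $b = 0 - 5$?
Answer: $\frac{1}{8649} \approx 0.00011562$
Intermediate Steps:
$b = -5$ ($b = 0 - 5 = -5$)
$\frac{1}{\left(\left(2 V{\left(-5,0 \right)} + b\right) - 138\right)^{2}} = \frac{1}{\left(\left(2 \left(-5\right)^{2} - 5\right) - 138\right)^{2}} = \frac{1}{\left(\left(2 \cdot 25 - 5\right) - 138\right)^{2}} = \frac{1}{\left(\left(50 - 5\right) - 138\right)^{2}} = \frac{1}{\left(45 - 138\right)^{2}} = \frac{1}{\left(-93\right)^{2}} = \frac{1}{8649}$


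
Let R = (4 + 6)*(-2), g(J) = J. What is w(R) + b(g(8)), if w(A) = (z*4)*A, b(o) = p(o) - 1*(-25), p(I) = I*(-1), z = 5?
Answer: -383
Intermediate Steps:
p(I) = -I
b(o) = 25 - o (b(o) = -o - 1*(-25) = -o + 25 = 25 - o)
R = -20 (R = 10*(-2) = -20)
w(A) = 20*A (w(A) = (5*4)*A = 20*A)
w(R) + b(g(8)) = 20*(-20) + (25 - 1*8) = -400 + (25 - 8) = -400 + 17 = -383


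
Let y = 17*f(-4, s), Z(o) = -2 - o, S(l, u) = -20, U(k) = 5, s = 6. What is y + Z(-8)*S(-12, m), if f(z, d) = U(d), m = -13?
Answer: -35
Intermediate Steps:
f(z, d) = 5
y = 85 (y = 17*5 = 85)
y + Z(-8)*S(-12, m) = 85 + (-2 - 1*(-8))*(-20) = 85 + (-2 + 8)*(-20) = 85 + 6*(-20) = 85 - 120 = -35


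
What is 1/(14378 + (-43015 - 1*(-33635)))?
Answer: 1/4998 ≈ 0.00020008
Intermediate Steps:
1/(14378 + (-43015 - 1*(-33635))) = 1/(14378 + (-43015 + 33635)) = 1/(14378 - 9380) = 1/4998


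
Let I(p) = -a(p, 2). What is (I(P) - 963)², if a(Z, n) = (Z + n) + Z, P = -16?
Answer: 870489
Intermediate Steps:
a(Z, n) = n + 2*Z
I(p) = -2 - 2*p (I(p) = -(2 + 2*p) = -2 - 2*p)
(I(P) - 963)² = ((-2 - 2*(-16)) - 963)² = ((-2 + 32) - 963)² = (30 - 963)² = (-933)² = 870489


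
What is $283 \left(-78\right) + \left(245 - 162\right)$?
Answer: $-21991$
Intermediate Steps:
$283 \left(-78\right) + \left(245 - 162\right) = -22074 + 83 = -21991$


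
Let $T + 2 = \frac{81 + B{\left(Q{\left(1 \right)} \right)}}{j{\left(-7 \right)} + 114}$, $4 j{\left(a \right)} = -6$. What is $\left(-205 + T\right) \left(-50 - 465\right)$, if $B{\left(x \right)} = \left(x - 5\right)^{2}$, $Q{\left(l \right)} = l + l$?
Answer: $106193$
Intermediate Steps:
$j{\left(a \right)} = - \frac{3}{2}$ ($j{\left(a \right)} = \frac{1}{4} \left(-6\right) = - \frac{3}{2}$)
$Q{\left(l \right)} = 2 l$
$B{\left(x \right)} = \left(-5 + x\right)^{2}$
$T = - \frac{6}{5}$ ($T = -2 + \frac{81 + \left(-5 + 2 \cdot 1\right)^{2}}{- \frac{3}{2} + 114} = -2 + \frac{81 + \left(-5 + 2\right)^{2}}{\frac{225}{2}} = -2 + \left(81 + \left(-3\right)^{2}\right) \frac{2}{225} = -2 + \left(81 + 9\right) \frac{2}{225} = -2 + 90 \cdot \frac{2}{225} = -2 + \frac{4}{5} = - \frac{6}{5} \approx -1.2$)
$\left(-205 + T\right) \left(-50 - 465\right) = \left(-205 - \frac{6}{5}\right) \left(-50 - 465\right) = \left(- \frac{1031}{5}\right) \left(-515\right) = 106193$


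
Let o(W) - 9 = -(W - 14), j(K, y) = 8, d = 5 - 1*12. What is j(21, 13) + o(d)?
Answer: 38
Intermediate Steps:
d = -7 (d = 5 - 12 = -7)
o(W) = 23 - W (o(W) = 9 - (W - 14) = 9 - (-14 + W) = 9 + (14 - W) = 23 - W)
j(21, 13) + o(d) = 8 + (23 - 1*(-7)) = 8 + (23 + 7) = 8 + 30 = 38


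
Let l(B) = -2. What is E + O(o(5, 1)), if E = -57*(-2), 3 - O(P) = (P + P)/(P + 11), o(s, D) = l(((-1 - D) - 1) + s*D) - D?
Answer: 471/4 ≈ 117.75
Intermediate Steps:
o(s, D) = -2 - D
O(P) = 3 - 2*P/(11 + P) (O(P) = 3 - (P + P)/(P + 11) = 3 - 2*P/(11 + P))
E = 114
E + O(o(5, 1)) = 114 + (33 + (-2 - 1*1))/(11 + (-2 - 1*1)) = 114 + (33 + (-2 - 1))/(11 + (-2 - 1)) = 114 + (33 - 3)/(11 - 3) = 114 + 30/8 = 114 + (⅛)*30 = 114 + 15/4 = 471/4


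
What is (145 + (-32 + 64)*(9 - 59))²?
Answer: 2117025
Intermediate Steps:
(145 + (-32 + 64)*(9 - 59))² = (145 + 32*(-50))² = (145 - 1600)² = (-1455)² = 2117025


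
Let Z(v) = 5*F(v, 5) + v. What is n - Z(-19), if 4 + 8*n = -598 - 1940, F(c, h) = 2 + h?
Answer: -1335/4 ≈ -333.75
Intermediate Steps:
n = -1271/4 (n = -1/2 + (-598 - 1940)/8 = -1/2 + (1/8)*(-2538) = -1/2 - 1269/4 = -1271/4 ≈ -317.75)
Z(v) = 35 + v (Z(v) = 5*(2 + 5) + v = 5*7 + v = 35 + v)
n - Z(-19) = -1271/4 - (35 - 19) = -1271/4 - 1*16 = -1271/4 - 16 = -1335/4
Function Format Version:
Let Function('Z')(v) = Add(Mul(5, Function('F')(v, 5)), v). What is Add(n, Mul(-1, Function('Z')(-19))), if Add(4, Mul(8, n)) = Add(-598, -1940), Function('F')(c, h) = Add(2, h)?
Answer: Rational(-1335, 4) ≈ -333.75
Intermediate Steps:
n = Rational(-1271, 4) (n = Add(Rational(-1, 2), Mul(Rational(1, 8), Add(-598, -1940))) = Add(Rational(-1, 2), Mul(Rational(1, 8), -2538)) = Add(Rational(-1, 2), Rational(-1269, 4)) = Rational(-1271, 4) ≈ -317.75)
Function('Z')(v) = Add(35, v) (Function('Z')(v) = Add(Mul(5, Add(2, 5)), v) = Add(Mul(5, 7), v) = Add(35, v))
Add(n, Mul(-1, Function('Z')(-19))) = Add(Rational(-1271, 4), Mul(-1, Add(35, -19))) = Add(Rational(-1271, 4), Mul(-1, 16)) = Add(Rational(-1271, 4), -16) = Rational(-1335, 4)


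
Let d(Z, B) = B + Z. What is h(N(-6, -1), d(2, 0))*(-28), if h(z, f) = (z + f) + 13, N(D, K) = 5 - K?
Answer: -588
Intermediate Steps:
h(z, f) = 13 + f + z (h(z, f) = (f + z) + 13 = 13 + f + z)
h(N(-6, -1), d(2, 0))*(-28) = (13 + (0 + 2) + (5 - 1*(-1)))*(-28) = (13 + 2 + (5 + 1))*(-28) = (13 + 2 + 6)*(-28) = 21*(-28) = -588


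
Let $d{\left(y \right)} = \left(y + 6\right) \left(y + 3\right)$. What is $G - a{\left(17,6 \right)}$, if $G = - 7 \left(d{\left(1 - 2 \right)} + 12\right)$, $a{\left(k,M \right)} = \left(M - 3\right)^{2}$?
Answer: $-163$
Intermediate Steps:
$a{\left(k,M \right)} = \left(-3 + M\right)^{2}$
$d{\left(y \right)} = \left(3 + y\right) \left(6 + y\right)$ ($d{\left(y \right)} = \left(6 + y\right) \left(3 + y\right) = \left(3 + y\right) \left(6 + y\right)$)
$G = -154$ ($G = - 7 \left(\left(18 + \left(1 - 2\right)^{2} + 9 \left(1 - 2\right)\right) + 12\right) = - 7 \left(\left(18 + \left(-1\right)^{2} + 9 \left(-1\right)\right) + 12\right) = - 7 \left(\left(18 + 1 - 9\right) + 12\right) = - 7 \left(10 + 12\right) = \left(-7\right) 22 = -154$)
$G - a{\left(17,6 \right)} = -154 - \left(-3 + 6\right)^{2} = -154 - 3^{2} = -154 - 9 = -163$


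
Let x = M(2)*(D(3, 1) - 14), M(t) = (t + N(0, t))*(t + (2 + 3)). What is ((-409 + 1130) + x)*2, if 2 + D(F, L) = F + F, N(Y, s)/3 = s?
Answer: 322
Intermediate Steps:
N(Y, s) = 3*s
M(t) = 4*t*(5 + t) (M(t) = (t + 3*t)*(t + (2 + 3)) = (4*t)*(t + 5) = (4*t)*(5 + t) = 4*t*(5 + t))
D(F, L) = -2 + 2*F (D(F, L) = -2 + (F + F) = -2 + 2*F)
x = -560 (x = (4*2*(5 + 2))*((-2 + 2*3) - 14) = (4*2*7)*((-2 + 6) - 14) = 56*(4 - 14) = 56*(-10) = -560)
((-409 + 1130) + x)*2 = ((-409 + 1130) - 560)*2 = (721 - 560)*2 = 161*2 = 322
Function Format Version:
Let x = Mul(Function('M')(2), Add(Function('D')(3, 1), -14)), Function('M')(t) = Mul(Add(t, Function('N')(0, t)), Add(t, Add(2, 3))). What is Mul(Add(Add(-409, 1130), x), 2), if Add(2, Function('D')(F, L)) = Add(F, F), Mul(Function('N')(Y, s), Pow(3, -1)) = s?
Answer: 322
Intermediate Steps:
Function('N')(Y, s) = Mul(3, s)
Function('M')(t) = Mul(4, t, Add(5, t)) (Function('M')(t) = Mul(Add(t, Mul(3, t)), Add(t, Add(2, 3))) = Mul(Mul(4, t), Add(t, 5)) = Mul(Mul(4, t), Add(5, t)) = Mul(4, t, Add(5, t)))
Function('D')(F, L) = Add(-2, Mul(2, F)) (Function('D')(F, L) = Add(-2, Add(F, F)) = Add(-2, Mul(2, F)))
x = -560 (x = Mul(Mul(4, 2, Add(5, 2)), Add(Add(-2, Mul(2, 3)), -14)) = Mul(Mul(4, 2, 7), Add(Add(-2, 6), -14)) = Mul(56, Add(4, -14)) = Mul(56, -10) = -560)
Mul(Add(Add(-409, 1130), x), 2) = Mul(Add(Add(-409, 1130), -560), 2) = Mul(Add(721, -560), 2) = Mul(161, 2) = 322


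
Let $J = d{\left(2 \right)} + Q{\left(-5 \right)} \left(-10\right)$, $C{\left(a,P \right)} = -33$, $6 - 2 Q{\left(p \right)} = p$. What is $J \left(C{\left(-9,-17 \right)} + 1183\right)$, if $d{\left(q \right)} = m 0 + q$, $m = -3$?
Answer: $-60950$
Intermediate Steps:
$Q{\left(p \right)} = 3 - \frac{p}{2}$
$d{\left(q \right)} = q$ ($d{\left(q \right)} = \left(-3\right) 0 + q = 0 + q = q$)
$J = -53$ ($J = 2 + \left(3 - - \frac{5}{2}\right) \left(-10\right) = 2 + \left(3 + \frac{5}{2}\right) \left(-10\right) = 2 + \frac{11}{2} \left(-10\right) = 2 - 55 = -53$)
$J \left(C{\left(-9,-17 \right)} + 1183\right) = - 53 \left(-33 + 1183\right) = \left(-53\right) 1150 = -60950$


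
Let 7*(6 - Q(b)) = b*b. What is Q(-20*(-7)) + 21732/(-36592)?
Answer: -25564945/9148 ≈ -2794.6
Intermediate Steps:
Q(b) = 6 - b**2/7 (Q(b) = 6 - b*b/7 = 6 - b**2/7)
Q(-20*(-7)) + 21732/(-36592) = (6 - (-20*(-7))**2/7) + 21732/(-36592) = (6 - 1/7*140**2) + 21732*(-1/36592) = (6 - 1/7*19600) - 5433/9148 = (6 - 2800) - 5433/9148 = -2794 - 5433/9148 = -25564945/9148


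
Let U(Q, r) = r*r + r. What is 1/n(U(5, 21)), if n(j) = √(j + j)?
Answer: √231/462 ≈ 0.032898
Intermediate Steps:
U(Q, r) = r + r² (U(Q, r) = r² + r = r + r²)
n(j) = √2*√j (n(j) = √(2*j) = √2*√j)
1/n(U(5, 21)) = 1/(√2*√(21*(1 + 21))) = 1/(√2*√(21*22)) = 1/(√2*√462) = 1/(2*√231) = √231/462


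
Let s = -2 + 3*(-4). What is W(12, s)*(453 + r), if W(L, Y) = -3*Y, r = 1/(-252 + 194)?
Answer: 551733/29 ≈ 19025.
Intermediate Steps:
s = -14 (s = -2 - 12 = -14)
r = -1/58 (r = 1/(-58) = -1/58 ≈ -0.017241)
W(12, s)*(453 + r) = (-3*(-14))*(453 - 1/58) = 42*(26273/58) = 551733/29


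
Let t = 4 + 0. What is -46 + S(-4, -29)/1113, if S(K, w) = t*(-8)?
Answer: -51230/1113 ≈ -46.029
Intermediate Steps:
t = 4
S(K, w) = -32 (S(K, w) = 4*(-8) = -32)
-46 + S(-4, -29)/1113 = -46 - 32/1113 = -51230/1113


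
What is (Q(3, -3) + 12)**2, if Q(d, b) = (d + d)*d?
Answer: 900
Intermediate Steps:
Q(d, b) = 2*d**2 (Q(d, b) = (2*d)*d = 2*d**2)
(Q(3, -3) + 12)**2 = (2*3**2 + 12)**2 = (2*9 + 12)**2 = (18 + 12)**2 = 30**2 = 900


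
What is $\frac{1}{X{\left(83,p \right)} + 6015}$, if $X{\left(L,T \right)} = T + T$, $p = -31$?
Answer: $\frac{1}{5953} \approx 0.00016798$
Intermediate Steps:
$X{\left(L,T \right)} = 2 T$
$\frac{1}{X{\left(83,p \right)} + 6015} = \frac{1}{2 \left(-31\right) + 6015} = \frac{1}{-62 + 6015} = \frac{1}{5953}$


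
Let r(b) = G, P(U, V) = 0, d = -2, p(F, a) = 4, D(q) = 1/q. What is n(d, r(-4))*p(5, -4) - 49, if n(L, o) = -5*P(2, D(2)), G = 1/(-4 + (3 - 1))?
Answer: -49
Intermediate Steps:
G = -½ (G = 1/(-4 + 2) = 1/(-2) = -½ ≈ -0.50000)
r(b) = -½
n(L, o) = 0 (n(L, o) = -5*0 = 0)
n(d, r(-4))*p(5, -4) - 49 = 0*4 - 49 = 0 - 49 = -49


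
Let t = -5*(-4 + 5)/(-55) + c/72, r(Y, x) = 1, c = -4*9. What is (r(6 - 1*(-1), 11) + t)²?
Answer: 169/484 ≈ 0.34917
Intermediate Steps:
c = -36
t = -9/22 (t = -5*(-4 + 5)/(-55) - 36/72 = -5*1*(-1/55) - 36*1/72 = -5*(-1/55) - ½ = 1/11 - ½ = -9/22 ≈ -0.40909)
(r(6 - 1*(-1), 11) + t)² = (1 - 9/22)² = (13/22)² = 169/484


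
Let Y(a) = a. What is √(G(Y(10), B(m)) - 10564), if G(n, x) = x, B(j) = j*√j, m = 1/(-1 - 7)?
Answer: √(-676096 - 2*I*√2)/8 ≈ 0.00021499 - 102.78*I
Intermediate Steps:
m = -⅛ (m = 1/(-8) = -⅛ ≈ -0.12500)
B(j) = j^(3/2)
√(G(Y(10), B(m)) - 10564) = √((-⅛)^(3/2) - 10564) = √(-I*√2/32 - 10564) = √(-10564 - I*√2/32)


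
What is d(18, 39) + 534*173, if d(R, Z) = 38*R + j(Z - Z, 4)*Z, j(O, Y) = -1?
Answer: 93027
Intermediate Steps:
d(R, Z) = -Z + 38*R (d(R, Z) = 38*R - Z = -Z + 38*R)
d(18, 39) + 534*173 = (-1*39 + 38*18) + 534*173 = (-39 + 684) + 92382 = 645 + 92382 = 93027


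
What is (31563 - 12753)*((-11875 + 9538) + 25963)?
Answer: 444405060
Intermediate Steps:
(31563 - 12753)*((-11875 + 9538) + 25963) = 18810*(-2337 + 25963) = 18810*23626 = 444405060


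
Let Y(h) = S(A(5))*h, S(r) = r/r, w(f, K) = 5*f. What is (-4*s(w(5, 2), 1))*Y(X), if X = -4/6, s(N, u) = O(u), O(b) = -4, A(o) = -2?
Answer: -32/3 ≈ -10.667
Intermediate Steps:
s(N, u) = -4
S(r) = 1
X = -2/3 (X = -4*1/6 = -2/3 ≈ -0.66667)
Y(h) = h (Y(h) = 1*h = h)
(-4*s(w(5, 2), 1))*Y(X) = -4*(-4)*(-2/3) = 16*(-2/3) = -32/3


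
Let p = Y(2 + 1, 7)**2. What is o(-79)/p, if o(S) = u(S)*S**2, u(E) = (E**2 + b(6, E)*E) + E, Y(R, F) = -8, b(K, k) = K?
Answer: 4437351/8 ≈ 5.5467e+5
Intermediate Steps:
p = 64 (p = (-8)**2 = 64)
u(E) = E**2 + 7*E (u(E) = (E**2 + 6*E) + E = E**2 + 7*E)
o(S) = S**3*(7 + S) (o(S) = (S*(7 + S))*S**2 = S**3*(7 + S))
o(-79)/p = ((-79)**3*(7 - 79))/64 = -493039*(-72)*(1/64) = 35498808*(1/64) = 4437351/8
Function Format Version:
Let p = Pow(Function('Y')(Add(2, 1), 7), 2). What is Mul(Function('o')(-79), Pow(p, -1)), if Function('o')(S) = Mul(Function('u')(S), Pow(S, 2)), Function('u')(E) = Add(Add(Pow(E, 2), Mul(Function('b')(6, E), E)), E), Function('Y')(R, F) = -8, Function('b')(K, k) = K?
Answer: Rational(4437351, 8) ≈ 5.5467e+5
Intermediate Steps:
p = 64 (p = Pow(-8, 2) = 64)
Function('u')(E) = Add(Pow(E, 2), Mul(7, E)) (Function('u')(E) = Add(Add(Pow(E, 2), Mul(6, E)), E) = Add(Pow(E, 2), Mul(7, E)))
Function('o')(S) = Mul(Pow(S, 3), Add(7, S)) (Function('o')(S) = Mul(Mul(S, Add(7, S)), Pow(S, 2)) = Mul(Pow(S, 3), Add(7, S)))
Mul(Function('o')(-79), Pow(p, -1)) = Mul(Mul(Pow(-79, 3), Add(7, -79)), Pow(64, -1)) = Mul(Mul(-493039, -72), Rational(1, 64)) = Mul(35498808, Rational(1, 64)) = Rational(4437351, 8)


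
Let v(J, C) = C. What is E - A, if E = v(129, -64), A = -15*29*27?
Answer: 11681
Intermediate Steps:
A = -11745 (A = -435*27 = -11745)
E = -64
E - A = -64 - 1*(-11745) = -64 + 11745 = 11681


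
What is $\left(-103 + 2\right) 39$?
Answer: $-3939$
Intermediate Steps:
$\left(-103 + 2\right) 39 = \left(-101\right) 39 = -3939$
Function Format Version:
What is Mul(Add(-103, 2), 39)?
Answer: -3939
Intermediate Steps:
Mul(Add(-103, 2), 39) = Mul(-101, 39) = -3939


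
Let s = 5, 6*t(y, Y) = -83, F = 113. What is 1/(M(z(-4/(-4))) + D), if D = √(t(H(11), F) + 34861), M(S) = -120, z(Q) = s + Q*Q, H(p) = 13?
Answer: 720/122683 + 7*√25602/122683 ≈ 0.014998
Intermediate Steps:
t(y, Y) = -83/6 (t(y, Y) = (⅙)*(-83) = -83/6)
z(Q) = 5 + Q² (z(Q) = 5 + Q*Q = 5 + Q²)
D = 7*√25602/6 (D = √(-83/6 + 34861) = √(209083/6) = 7*√25602/6 ≈ 186.67)
1/(M(z(-4/(-4))) + D) = 1/(-120 + 7*√25602/6)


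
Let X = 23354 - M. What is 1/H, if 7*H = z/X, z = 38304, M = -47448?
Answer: 35401/2736 ≈ 12.939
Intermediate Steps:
X = 70802 (X = 23354 - 1*(-47448) = 23354 + 47448 = 70802)
H = 2736/35401 (H = (38304/70802)/7 = (38304*(1/70802))/7 = (⅐)*(19152/35401) = 2736/35401 ≈ 0.077286)
1/H = 1/(2736/35401) = 35401/2736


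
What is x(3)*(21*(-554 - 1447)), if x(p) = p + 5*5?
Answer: -1176588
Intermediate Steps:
x(p) = 25 + p (x(p) = p + 25 = 25 + p)
x(3)*(21*(-554 - 1447)) = (25 + 3)*(21*(-554 - 1447)) = 28*(21*(-2001)) = 28*(-42021) = -1176588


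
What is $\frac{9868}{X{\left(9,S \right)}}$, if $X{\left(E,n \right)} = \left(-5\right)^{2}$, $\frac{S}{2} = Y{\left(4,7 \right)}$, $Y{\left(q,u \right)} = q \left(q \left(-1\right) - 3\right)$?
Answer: $\frac{9868}{25} \approx 394.72$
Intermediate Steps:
$Y{\left(q,u \right)} = q \left(-3 - q\right)$ ($Y{\left(q,u \right)} = q \left(- q - 3\right) = q \left(-3 - q\right)$)
$S = -56$ ($S = 2 \left(\left(-1\right) 4 \left(3 + 4\right)\right) = 2 \left(\left(-1\right) 4 \cdot 7\right) = 2 \left(-28\right) = -56$)
$X{\left(E,n \right)} = 25$
$\frac{9868}{X{\left(9,S \right)}} = \frac{9868}{25}$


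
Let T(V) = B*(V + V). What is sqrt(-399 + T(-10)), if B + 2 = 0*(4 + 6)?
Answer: I*sqrt(359) ≈ 18.947*I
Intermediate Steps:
B = -2 (B = -2 + 0*(4 + 6) = -2 + 0*10 = -2 + 0 = -2)
T(V) = -4*V (T(V) = -2*(V + V) = -4*V)
sqrt(-399 + T(-10)) = sqrt(-399 - 4*(-10)) = sqrt(-399 + 40) = sqrt(-359) = I*sqrt(359)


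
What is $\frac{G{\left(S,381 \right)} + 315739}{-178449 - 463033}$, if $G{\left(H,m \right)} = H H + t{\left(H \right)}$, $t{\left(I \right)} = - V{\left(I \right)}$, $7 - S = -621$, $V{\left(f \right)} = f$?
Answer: $- \frac{709495}{641482} \approx -1.106$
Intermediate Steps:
$S = 628$ ($S = 7 - -621 = 7 + 621 = 628$)
$t{\left(I \right)} = - I$
$G{\left(H,m \right)} = H^{2} - H$ ($G{\left(H,m \right)} = H H - H = H^{2} - H$)
$\frac{G{\left(S,381 \right)} + 315739}{-178449 - 463033} = \frac{628 \left(-1 + 628\right) + 315739}{-178449 - 463033} = \frac{628 \cdot 627 + 315739}{-641482} = \left(393756 + 315739\right) \left(- \frac{1}{641482}\right) = 709495 \left(- \frac{1}{641482}\right) = - \frac{709495}{641482}$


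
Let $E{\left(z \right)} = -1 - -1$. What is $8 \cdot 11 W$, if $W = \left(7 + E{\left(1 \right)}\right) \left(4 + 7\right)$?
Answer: $6776$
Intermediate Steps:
$E{\left(z \right)} = 0$ ($E{\left(z \right)} = -1 + 1 = 0$)
$W = 77$ ($W = \left(7 + 0\right) \left(4 + 7\right) = 7 \cdot 11 = 77$)
$8 \cdot 11 W = 8 \cdot 11 \cdot 77 = 88 \cdot 77 = 6776$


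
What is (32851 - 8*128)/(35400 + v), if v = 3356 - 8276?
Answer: 10609/10160 ≈ 1.0442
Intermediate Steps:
v = -4920
(32851 - 8*128)/(35400 + v) = (32851 - 8*128)/(35400 - 4920) = (32851 - 1024)/30480 = 31827*(1/30480) = 10609/10160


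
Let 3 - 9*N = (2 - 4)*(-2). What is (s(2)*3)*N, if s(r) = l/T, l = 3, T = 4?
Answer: -¼ ≈ -0.25000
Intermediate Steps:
N = -⅑ (N = ⅓ - (2 - 4)*(-2)/9 = ⅓ - (-2)*(-2)/9 = ⅓ - ⅑*4 = ⅓ - 4/9 = -⅑ ≈ -0.11111)
s(r) = ¾ (s(r) = 3/4 = 3*(¼) = ¾)
(s(2)*3)*N = ((¾)*3)*(-⅑) = (9/4)*(-⅑) = -¼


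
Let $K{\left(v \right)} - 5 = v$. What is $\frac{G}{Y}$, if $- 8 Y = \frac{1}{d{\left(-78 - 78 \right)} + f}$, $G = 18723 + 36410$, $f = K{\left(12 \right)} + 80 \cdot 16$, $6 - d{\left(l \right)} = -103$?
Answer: $-620135984$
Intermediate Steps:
$K{\left(v \right)} = 5 + v$
$d{\left(l \right)} = 109$ ($d{\left(l \right)} = 6 - -103 = 6 + 103 = 109$)
$f = 1297$ ($f = \left(5 + 12\right) + 80 \cdot 16 = 17 + 1280 = 1297$)
$G = 55133$
$Y = - \frac{1}{11248}$ ($Y = - \frac{1}{8 \left(109 + 1297\right)} = - \frac{1}{8 \cdot 1406} = \left(- \frac{1}{8}\right) \frac{1}{1406} = - \frac{1}{11248} \approx -8.8905 \cdot 10^{-5}$)
$\frac{G}{Y} = \frac{55133}{- \frac{1}{11248}} = 55133 \left(-11248\right) = -620135984$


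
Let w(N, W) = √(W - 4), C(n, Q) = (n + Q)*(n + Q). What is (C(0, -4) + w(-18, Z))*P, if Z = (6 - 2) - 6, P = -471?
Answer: -7536 - 471*I*√6 ≈ -7536.0 - 1153.7*I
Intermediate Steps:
C(n, Q) = (Q + n)² (C(n, Q) = (Q + n)*(Q + n) = (Q + n)²)
Z = -2 (Z = 4 - 6 = -2)
w(N, W) = √(-4 + W)
(C(0, -4) + w(-18, Z))*P = ((-4 + 0)² + √(-4 - 2))*(-471) = ((-4)² + √(-6))*(-471) = (16 + I*√6)*(-471) = -7536 - 471*I*√6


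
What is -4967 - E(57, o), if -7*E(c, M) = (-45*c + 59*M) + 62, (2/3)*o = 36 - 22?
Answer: -36033/7 ≈ -5147.6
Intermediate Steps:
o = 21 (o = 3*(36 - 22)/2 = (3/2)*14 = 21)
E(c, M) = -62/7 - 59*M/7 + 45*c/7 (E(c, M) = -((-45*c + 59*M) + 62)/7 = -(62 - 45*c + 59*M)/7 = -62/7 - 59*M/7 + 45*c/7)
-4967 - E(57, o) = -4967 - (-62/7 - 59/7*21 + (45/7)*57) = -4967 - (-62/7 - 177 + 2565/7) = -4967 - 1*1264/7 = -4967 - 1264/7 = -36033/7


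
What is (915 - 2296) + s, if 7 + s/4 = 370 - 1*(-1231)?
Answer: 4995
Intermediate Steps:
s = 6376 (s = -28 + 4*(370 - 1*(-1231)) = -28 + 4*(370 + 1231) = -28 + 4*1601 = -28 + 6404 = 6376)
(915 - 2296) + s = (915 - 2296) + 6376 = -1381 + 6376 = 4995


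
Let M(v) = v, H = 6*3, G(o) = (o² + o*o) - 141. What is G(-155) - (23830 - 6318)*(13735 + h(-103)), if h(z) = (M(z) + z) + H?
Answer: -237187155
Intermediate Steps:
G(o) = -141 + 2*o² (G(o) = (o² + o²) - 141 = 2*o² - 141 = -141 + 2*o²)
H = 18
h(z) = 18 + 2*z (h(z) = (z + z) + 18 = 2*z + 18 = 18 + 2*z)
G(-155) - (23830 - 6318)*(13735 + h(-103)) = (-141 + 2*(-155)²) - (23830 - 6318)*(13735 + (18 + 2*(-103))) = (-141 + 2*24025) - 17512*(13735 + (18 - 206)) = (-141 + 48050) - 17512*(13735 - 188) = 47909 - 17512*13547 = 47909 - 1*237235064 = 47909 - 237235064 = -237187155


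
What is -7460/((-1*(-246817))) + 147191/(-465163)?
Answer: -39799357027/114810136171 ≈ -0.34665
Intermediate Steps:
-7460/((-1*(-246817))) + 147191/(-465163) = -7460/246817 + 147191*(-1/465163) = -7460*1/246817 - 147191/465163 = -7460/246817 - 147191/465163 = -39799357027/114810136171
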